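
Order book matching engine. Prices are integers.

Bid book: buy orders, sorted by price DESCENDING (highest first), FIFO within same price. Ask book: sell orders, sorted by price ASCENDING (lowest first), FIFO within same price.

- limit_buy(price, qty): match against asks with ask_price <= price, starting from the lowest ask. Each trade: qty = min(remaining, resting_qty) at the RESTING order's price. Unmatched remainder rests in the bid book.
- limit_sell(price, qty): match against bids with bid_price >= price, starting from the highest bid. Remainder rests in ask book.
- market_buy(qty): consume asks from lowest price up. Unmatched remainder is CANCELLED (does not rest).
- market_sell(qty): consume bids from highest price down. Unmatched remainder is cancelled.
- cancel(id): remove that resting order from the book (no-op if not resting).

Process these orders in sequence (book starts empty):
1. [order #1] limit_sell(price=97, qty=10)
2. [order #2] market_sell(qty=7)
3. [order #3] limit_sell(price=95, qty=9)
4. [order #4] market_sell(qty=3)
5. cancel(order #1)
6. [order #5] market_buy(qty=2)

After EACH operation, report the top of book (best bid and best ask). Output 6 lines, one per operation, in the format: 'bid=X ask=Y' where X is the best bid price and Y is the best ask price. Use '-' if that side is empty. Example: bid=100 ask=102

After op 1 [order #1] limit_sell(price=97, qty=10): fills=none; bids=[-] asks=[#1:10@97]
After op 2 [order #2] market_sell(qty=7): fills=none; bids=[-] asks=[#1:10@97]
After op 3 [order #3] limit_sell(price=95, qty=9): fills=none; bids=[-] asks=[#3:9@95 #1:10@97]
After op 4 [order #4] market_sell(qty=3): fills=none; bids=[-] asks=[#3:9@95 #1:10@97]
After op 5 cancel(order #1): fills=none; bids=[-] asks=[#3:9@95]
After op 6 [order #5] market_buy(qty=2): fills=#5x#3:2@95; bids=[-] asks=[#3:7@95]

Answer: bid=- ask=97
bid=- ask=97
bid=- ask=95
bid=- ask=95
bid=- ask=95
bid=- ask=95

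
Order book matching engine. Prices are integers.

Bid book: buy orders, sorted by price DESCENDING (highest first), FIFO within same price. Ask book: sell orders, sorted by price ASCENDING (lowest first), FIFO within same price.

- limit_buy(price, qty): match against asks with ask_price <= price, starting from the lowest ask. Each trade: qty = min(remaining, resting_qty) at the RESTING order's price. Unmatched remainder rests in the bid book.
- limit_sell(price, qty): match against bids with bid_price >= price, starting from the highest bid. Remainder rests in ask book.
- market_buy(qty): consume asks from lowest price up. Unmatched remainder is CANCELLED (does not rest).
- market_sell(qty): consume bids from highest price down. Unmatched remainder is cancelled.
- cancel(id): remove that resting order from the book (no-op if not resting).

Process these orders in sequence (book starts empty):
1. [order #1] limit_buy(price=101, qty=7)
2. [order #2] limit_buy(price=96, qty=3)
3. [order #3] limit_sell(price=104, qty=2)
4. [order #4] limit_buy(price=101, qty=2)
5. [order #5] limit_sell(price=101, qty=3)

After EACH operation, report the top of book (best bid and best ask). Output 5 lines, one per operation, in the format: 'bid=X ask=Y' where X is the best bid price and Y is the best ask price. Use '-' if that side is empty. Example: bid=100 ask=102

Answer: bid=101 ask=-
bid=101 ask=-
bid=101 ask=104
bid=101 ask=104
bid=101 ask=104

Derivation:
After op 1 [order #1] limit_buy(price=101, qty=7): fills=none; bids=[#1:7@101] asks=[-]
After op 2 [order #2] limit_buy(price=96, qty=3): fills=none; bids=[#1:7@101 #2:3@96] asks=[-]
After op 3 [order #3] limit_sell(price=104, qty=2): fills=none; bids=[#1:7@101 #2:3@96] asks=[#3:2@104]
After op 4 [order #4] limit_buy(price=101, qty=2): fills=none; bids=[#1:7@101 #4:2@101 #2:3@96] asks=[#3:2@104]
After op 5 [order #5] limit_sell(price=101, qty=3): fills=#1x#5:3@101; bids=[#1:4@101 #4:2@101 #2:3@96] asks=[#3:2@104]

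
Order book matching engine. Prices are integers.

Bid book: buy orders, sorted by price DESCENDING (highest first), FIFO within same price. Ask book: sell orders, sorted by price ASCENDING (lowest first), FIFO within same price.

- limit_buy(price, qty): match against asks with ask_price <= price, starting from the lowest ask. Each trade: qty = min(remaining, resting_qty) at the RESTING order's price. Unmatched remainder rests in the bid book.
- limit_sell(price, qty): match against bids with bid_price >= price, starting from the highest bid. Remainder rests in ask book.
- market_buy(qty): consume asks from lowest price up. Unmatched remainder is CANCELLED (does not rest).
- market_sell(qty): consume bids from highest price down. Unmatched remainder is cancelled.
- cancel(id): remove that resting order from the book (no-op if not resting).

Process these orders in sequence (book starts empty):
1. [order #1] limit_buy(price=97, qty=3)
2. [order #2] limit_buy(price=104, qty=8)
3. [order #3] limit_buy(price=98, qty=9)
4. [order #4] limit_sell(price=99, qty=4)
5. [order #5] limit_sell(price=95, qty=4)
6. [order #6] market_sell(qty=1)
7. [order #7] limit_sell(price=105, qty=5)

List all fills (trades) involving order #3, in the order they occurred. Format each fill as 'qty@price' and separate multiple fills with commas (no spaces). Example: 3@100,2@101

Answer: 1@98

Derivation:
After op 1 [order #1] limit_buy(price=97, qty=3): fills=none; bids=[#1:3@97] asks=[-]
After op 2 [order #2] limit_buy(price=104, qty=8): fills=none; bids=[#2:8@104 #1:3@97] asks=[-]
After op 3 [order #3] limit_buy(price=98, qty=9): fills=none; bids=[#2:8@104 #3:9@98 #1:3@97] asks=[-]
After op 4 [order #4] limit_sell(price=99, qty=4): fills=#2x#4:4@104; bids=[#2:4@104 #3:9@98 #1:3@97] asks=[-]
After op 5 [order #5] limit_sell(price=95, qty=4): fills=#2x#5:4@104; bids=[#3:9@98 #1:3@97] asks=[-]
After op 6 [order #6] market_sell(qty=1): fills=#3x#6:1@98; bids=[#3:8@98 #1:3@97] asks=[-]
After op 7 [order #7] limit_sell(price=105, qty=5): fills=none; bids=[#3:8@98 #1:3@97] asks=[#7:5@105]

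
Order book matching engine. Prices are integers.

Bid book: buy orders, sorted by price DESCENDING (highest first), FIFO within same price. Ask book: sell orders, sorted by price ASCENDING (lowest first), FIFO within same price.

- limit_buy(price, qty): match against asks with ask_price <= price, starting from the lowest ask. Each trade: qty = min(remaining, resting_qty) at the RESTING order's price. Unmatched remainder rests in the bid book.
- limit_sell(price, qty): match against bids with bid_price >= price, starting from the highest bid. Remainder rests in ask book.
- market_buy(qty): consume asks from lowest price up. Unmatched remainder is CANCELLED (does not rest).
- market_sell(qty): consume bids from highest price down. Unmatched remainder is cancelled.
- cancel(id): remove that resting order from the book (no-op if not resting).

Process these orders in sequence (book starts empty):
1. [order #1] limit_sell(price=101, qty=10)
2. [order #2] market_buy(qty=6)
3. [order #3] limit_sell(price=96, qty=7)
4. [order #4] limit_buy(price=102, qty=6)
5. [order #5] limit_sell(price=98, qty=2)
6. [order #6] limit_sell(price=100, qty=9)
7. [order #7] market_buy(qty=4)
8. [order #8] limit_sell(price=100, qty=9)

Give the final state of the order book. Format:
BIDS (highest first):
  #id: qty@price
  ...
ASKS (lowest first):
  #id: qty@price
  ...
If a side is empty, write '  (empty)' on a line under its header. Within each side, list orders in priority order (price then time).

Answer: BIDS (highest first):
  (empty)
ASKS (lowest first):
  #6: 8@100
  #8: 9@100
  #1: 4@101

Derivation:
After op 1 [order #1] limit_sell(price=101, qty=10): fills=none; bids=[-] asks=[#1:10@101]
After op 2 [order #2] market_buy(qty=6): fills=#2x#1:6@101; bids=[-] asks=[#1:4@101]
After op 3 [order #3] limit_sell(price=96, qty=7): fills=none; bids=[-] asks=[#3:7@96 #1:4@101]
After op 4 [order #4] limit_buy(price=102, qty=6): fills=#4x#3:6@96; bids=[-] asks=[#3:1@96 #1:4@101]
After op 5 [order #5] limit_sell(price=98, qty=2): fills=none; bids=[-] asks=[#3:1@96 #5:2@98 #1:4@101]
After op 6 [order #6] limit_sell(price=100, qty=9): fills=none; bids=[-] asks=[#3:1@96 #5:2@98 #6:9@100 #1:4@101]
After op 7 [order #7] market_buy(qty=4): fills=#7x#3:1@96 #7x#5:2@98 #7x#6:1@100; bids=[-] asks=[#6:8@100 #1:4@101]
After op 8 [order #8] limit_sell(price=100, qty=9): fills=none; bids=[-] asks=[#6:8@100 #8:9@100 #1:4@101]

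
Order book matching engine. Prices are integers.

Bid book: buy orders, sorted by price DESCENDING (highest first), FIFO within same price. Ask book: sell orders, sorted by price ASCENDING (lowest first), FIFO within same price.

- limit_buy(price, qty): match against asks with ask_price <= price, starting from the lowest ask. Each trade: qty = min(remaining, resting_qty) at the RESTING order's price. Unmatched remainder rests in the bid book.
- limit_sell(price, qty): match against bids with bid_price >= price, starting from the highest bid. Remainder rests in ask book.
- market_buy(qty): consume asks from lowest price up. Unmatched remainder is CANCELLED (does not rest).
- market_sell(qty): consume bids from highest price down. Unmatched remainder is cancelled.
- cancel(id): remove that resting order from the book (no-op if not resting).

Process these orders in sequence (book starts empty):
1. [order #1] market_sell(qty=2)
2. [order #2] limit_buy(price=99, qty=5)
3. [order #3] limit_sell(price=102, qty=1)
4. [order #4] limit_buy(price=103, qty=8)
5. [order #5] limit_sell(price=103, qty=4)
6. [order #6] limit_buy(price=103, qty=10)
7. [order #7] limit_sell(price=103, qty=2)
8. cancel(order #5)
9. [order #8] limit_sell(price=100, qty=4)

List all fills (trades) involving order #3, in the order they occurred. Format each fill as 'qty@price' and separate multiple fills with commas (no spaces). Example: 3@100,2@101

Answer: 1@102

Derivation:
After op 1 [order #1] market_sell(qty=2): fills=none; bids=[-] asks=[-]
After op 2 [order #2] limit_buy(price=99, qty=5): fills=none; bids=[#2:5@99] asks=[-]
After op 3 [order #3] limit_sell(price=102, qty=1): fills=none; bids=[#2:5@99] asks=[#3:1@102]
After op 4 [order #4] limit_buy(price=103, qty=8): fills=#4x#3:1@102; bids=[#4:7@103 #2:5@99] asks=[-]
After op 5 [order #5] limit_sell(price=103, qty=4): fills=#4x#5:4@103; bids=[#4:3@103 #2:5@99] asks=[-]
After op 6 [order #6] limit_buy(price=103, qty=10): fills=none; bids=[#4:3@103 #6:10@103 #2:5@99] asks=[-]
After op 7 [order #7] limit_sell(price=103, qty=2): fills=#4x#7:2@103; bids=[#4:1@103 #6:10@103 #2:5@99] asks=[-]
After op 8 cancel(order #5): fills=none; bids=[#4:1@103 #6:10@103 #2:5@99] asks=[-]
After op 9 [order #8] limit_sell(price=100, qty=4): fills=#4x#8:1@103 #6x#8:3@103; bids=[#6:7@103 #2:5@99] asks=[-]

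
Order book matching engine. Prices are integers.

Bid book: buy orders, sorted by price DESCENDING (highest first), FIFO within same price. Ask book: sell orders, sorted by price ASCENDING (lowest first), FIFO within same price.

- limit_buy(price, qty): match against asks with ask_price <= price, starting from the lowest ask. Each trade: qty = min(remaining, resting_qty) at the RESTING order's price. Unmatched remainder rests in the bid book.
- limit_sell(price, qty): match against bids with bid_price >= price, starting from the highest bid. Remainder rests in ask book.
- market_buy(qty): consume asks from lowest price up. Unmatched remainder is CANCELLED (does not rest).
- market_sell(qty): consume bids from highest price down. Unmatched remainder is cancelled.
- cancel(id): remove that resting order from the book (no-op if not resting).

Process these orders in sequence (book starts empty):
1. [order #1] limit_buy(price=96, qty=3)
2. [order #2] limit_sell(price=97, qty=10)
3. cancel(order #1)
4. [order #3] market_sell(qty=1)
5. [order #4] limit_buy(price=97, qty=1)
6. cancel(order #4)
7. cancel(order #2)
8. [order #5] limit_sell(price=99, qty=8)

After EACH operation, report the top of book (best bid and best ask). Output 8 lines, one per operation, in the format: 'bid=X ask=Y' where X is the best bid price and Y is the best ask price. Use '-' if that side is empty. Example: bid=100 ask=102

Answer: bid=96 ask=-
bid=96 ask=97
bid=- ask=97
bid=- ask=97
bid=- ask=97
bid=- ask=97
bid=- ask=-
bid=- ask=99

Derivation:
After op 1 [order #1] limit_buy(price=96, qty=3): fills=none; bids=[#1:3@96] asks=[-]
After op 2 [order #2] limit_sell(price=97, qty=10): fills=none; bids=[#1:3@96] asks=[#2:10@97]
After op 3 cancel(order #1): fills=none; bids=[-] asks=[#2:10@97]
After op 4 [order #3] market_sell(qty=1): fills=none; bids=[-] asks=[#2:10@97]
After op 5 [order #4] limit_buy(price=97, qty=1): fills=#4x#2:1@97; bids=[-] asks=[#2:9@97]
After op 6 cancel(order #4): fills=none; bids=[-] asks=[#2:9@97]
After op 7 cancel(order #2): fills=none; bids=[-] asks=[-]
After op 8 [order #5] limit_sell(price=99, qty=8): fills=none; bids=[-] asks=[#5:8@99]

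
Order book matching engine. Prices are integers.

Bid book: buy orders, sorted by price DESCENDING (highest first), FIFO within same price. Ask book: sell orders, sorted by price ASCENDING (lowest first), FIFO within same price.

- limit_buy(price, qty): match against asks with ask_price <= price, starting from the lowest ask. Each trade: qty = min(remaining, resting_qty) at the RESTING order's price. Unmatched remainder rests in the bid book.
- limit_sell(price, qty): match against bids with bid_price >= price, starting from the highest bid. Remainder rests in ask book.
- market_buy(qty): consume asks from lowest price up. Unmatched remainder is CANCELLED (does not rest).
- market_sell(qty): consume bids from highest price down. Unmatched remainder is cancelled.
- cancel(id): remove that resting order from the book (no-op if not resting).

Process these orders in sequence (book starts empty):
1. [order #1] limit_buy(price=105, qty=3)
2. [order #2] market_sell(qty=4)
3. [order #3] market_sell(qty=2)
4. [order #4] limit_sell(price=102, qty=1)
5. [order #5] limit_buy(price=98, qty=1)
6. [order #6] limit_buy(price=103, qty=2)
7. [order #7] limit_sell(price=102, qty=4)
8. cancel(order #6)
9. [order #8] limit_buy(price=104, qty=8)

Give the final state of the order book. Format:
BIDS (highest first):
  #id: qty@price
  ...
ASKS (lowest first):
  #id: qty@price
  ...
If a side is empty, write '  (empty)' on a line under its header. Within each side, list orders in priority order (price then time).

Answer: BIDS (highest first):
  #8: 5@104
  #5: 1@98
ASKS (lowest first):
  (empty)

Derivation:
After op 1 [order #1] limit_buy(price=105, qty=3): fills=none; bids=[#1:3@105] asks=[-]
After op 2 [order #2] market_sell(qty=4): fills=#1x#2:3@105; bids=[-] asks=[-]
After op 3 [order #3] market_sell(qty=2): fills=none; bids=[-] asks=[-]
After op 4 [order #4] limit_sell(price=102, qty=1): fills=none; bids=[-] asks=[#4:1@102]
After op 5 [order #5] limit_buy(price=98, qty=1): fills=none; bids=[#5:1@98] asks=[#4:1@102]
After op 6 [order #6] limit_buy(price=103, qty=2): fills=#6x#4:1@102; bids=[#6:1@103 #5:1@98] asks=[-]
After op 7 [order #7] limit_sell(price=102, qty=4): fills=#6x#7:1@103; bids=[#5:1@98] asks=[#7:3@102]
After op 8 cancel(order #6): fills=none; bids=[#5:1@98] asks=[#7:3@102]
After op 9 [order #8] limit_buy(price=104, qty=8): fills=#8x#7:3@102; bids=[#8:5@104 #5:1@98] asks=[-]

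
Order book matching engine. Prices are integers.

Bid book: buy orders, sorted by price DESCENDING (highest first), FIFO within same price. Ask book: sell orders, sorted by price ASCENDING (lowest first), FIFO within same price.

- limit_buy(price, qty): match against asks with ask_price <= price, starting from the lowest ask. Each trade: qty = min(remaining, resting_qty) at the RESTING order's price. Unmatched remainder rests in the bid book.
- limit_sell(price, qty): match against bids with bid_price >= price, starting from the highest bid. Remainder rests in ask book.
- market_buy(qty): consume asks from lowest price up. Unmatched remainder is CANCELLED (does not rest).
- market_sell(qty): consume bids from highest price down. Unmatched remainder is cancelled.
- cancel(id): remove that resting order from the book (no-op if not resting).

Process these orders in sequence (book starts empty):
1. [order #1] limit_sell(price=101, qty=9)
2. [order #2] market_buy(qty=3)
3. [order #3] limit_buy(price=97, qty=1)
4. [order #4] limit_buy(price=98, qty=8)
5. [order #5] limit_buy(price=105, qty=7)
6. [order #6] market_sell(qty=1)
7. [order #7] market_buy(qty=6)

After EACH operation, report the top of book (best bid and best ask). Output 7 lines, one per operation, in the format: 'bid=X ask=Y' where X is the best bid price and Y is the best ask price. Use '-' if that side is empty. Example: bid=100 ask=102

Answer: bid=- ask=101
bid=- ask=101
bid=97 ask=101
bid=98 ask=101
bid=105 ask=-
bid=98 ask=-
bid=98 ask=-

Derivation:
After op 1 [order #1] limit_sell(price=101, qty=9): fills=none; bids=[-] asks=[#1:9@101]
After op 2 [order #2] market_buy(qty=3): fills=#2x#1:3@101; bids=[-] asks=[#1:6@101]
After op 3 [order #3] limit_buy(price=97, qty=1): fills=none; bids=[#3:1@97] asks=[#1:6@101]
After op 4 [order #4] limit_buy(price=98, qty=8): fills=none; bids=[#4:8@98 #3:1@97] asks=[#1:6@101]
After op 5 [order #5] limit_buy(price=105, qty=7): fills=#5x#1:6@101; bids=[#5:1@105 #4:8@98 #3:1@97] asks=[-]
After op 6 [order #6] market_sell(qty=1): fills=#5x#6:1@105; bids=[#4:8@98 #3:1@97] asks=[-]
After op 7 [order #7] market_buy(qty=6): fills=none; bids=[#4:8@98 #3:1@97] asks=[-]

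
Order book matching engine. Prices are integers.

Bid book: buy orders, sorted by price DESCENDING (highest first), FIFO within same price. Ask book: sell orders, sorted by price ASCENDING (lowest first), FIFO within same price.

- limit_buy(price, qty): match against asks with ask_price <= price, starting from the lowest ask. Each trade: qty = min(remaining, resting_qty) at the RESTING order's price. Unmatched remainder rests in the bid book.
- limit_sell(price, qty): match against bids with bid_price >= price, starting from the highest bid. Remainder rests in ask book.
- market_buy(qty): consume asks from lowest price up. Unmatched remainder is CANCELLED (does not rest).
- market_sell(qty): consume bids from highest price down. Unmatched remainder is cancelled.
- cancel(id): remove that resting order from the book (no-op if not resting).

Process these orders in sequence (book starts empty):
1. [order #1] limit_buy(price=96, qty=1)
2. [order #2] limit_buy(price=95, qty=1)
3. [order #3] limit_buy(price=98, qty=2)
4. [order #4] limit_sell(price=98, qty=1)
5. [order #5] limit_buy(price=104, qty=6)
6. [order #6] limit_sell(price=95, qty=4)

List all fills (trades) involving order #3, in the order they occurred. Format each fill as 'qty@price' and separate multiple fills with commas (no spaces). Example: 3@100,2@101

After op 1 [order #1] limit_buy(price=96, qty=1): fills=none; bids=[#1:1@96] asks=[-]
After op 2 [order #2] limit_buy(price=95, qty=1): fills=none; bids=[#1:1@96 #2:1@95] asks=[-]
After op 3 [order #3] limit_buy(price=98, qty=2): fills=none; bids=[#3:2@98 #1:1@96 #2:1@95] asks=[-]
After op 4 [order #4] limit_sell(price=98, qty=1): fills=#3x#4:1@98; bids=[#3:1@98 #1:1@96 #2:1@95] asks=[-]
After op 5 [order #5] limit_buy(price=104, qty=6): fills=none; bids=[#5:6@104 #3:1@98 #1:1@96 #2:1@95] asks=[-]
After op 6 [order #6] limit_sell(price=95, qty=4): fills=#5x#6:4@104; bids=[#5:2@104 #3:1@98 #1:1@96 #2:1@95] asks=[-]

Answer: 1@98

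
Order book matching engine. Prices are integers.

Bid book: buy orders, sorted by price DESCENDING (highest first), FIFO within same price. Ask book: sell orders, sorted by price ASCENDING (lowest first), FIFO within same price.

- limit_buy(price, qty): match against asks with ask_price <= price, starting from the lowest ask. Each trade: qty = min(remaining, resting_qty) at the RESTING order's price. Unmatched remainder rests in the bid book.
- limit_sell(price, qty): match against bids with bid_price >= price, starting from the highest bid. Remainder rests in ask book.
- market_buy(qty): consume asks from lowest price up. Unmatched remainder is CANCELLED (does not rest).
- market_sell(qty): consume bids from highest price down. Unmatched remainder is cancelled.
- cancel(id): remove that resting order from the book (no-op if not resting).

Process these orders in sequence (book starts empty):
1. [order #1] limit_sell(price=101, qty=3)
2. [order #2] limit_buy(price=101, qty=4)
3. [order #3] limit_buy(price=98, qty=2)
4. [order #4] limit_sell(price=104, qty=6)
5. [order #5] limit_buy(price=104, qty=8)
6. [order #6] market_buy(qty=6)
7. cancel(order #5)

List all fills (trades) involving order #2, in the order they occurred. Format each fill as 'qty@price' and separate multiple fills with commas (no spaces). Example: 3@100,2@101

After op 1 [order #1] limit_sell(price=101, qty=3): fills=none; bids=[-] asks=[#1:3@101]
After op 2 [order #2] limit_buy(price=101, qty=4): fills=#2x#1:3@101; bids=[#2:1@101] asks=[-]
After op 3 [order #3] limit_buy(price=98, qty=2): fills=none; bids=[#2:1@101 #3:2@98] asks=[-]
After op 4 [order #4] limit_sell(price=104, qty=6): fills=none; bids=[#2:1@101 #3:2@98] asks=[#4:6@104]
After op 5 [order #5] limit_buy(price=104, qty=8): fills=#5x#4:6@104; bids=[#5:2@104 #2:1@101 #3:2@98] asks=[-]
After op 6 [order #6] market_buy(qty=6): fills=none; bids=[#5:2@104 #2:1@101 #3:2@98] asks=[-]
After op 7 cancel(order #5): fills=none; bids=[#2:1@101 #3:2@98] asks=[-]

Answer: 3@101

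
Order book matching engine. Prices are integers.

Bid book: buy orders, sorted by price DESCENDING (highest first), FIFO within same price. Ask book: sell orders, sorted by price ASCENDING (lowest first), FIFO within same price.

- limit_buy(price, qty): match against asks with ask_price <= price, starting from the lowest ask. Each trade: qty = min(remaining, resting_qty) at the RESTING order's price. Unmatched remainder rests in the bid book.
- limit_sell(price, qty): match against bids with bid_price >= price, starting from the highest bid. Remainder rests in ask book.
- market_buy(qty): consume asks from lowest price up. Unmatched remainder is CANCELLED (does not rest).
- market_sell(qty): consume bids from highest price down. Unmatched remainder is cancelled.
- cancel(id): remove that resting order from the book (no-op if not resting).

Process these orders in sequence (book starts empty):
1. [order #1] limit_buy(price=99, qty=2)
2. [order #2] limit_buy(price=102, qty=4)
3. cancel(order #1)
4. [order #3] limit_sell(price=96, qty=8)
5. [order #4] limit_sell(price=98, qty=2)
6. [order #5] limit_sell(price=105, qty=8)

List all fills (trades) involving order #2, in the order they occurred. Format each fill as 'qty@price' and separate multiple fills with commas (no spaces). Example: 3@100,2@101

After op 1 [order #1] limit_buy(price=99, qty=2): fills=none; bids=[#1:2@99] asks=[-]
After op 2 [order #2] limit_buy(price=102, qty=4): fills=none; bids=[#2:4@102 #1:2@99] asks=[-]
After op 3 cancel(order #1): fills=none; bids=[#2:4@102] asks=[-]
After op 4 [order #3] limit_sell(price=96, qty=8): fills=#2x#3:4@102; bids=[-] asks=[#3:4@96]
After op 5 [order #4] limit_sell(price=98, qty=2): fills=none; bids=[-] asks=[#3:4@96 #4:2@98]
After op 6 [order #5] limit_sell(price=105, qty=8): fills=none; bids=[-] asks=[#3:4@96 #4:2@98 #5:8@105]

Answer: 4@102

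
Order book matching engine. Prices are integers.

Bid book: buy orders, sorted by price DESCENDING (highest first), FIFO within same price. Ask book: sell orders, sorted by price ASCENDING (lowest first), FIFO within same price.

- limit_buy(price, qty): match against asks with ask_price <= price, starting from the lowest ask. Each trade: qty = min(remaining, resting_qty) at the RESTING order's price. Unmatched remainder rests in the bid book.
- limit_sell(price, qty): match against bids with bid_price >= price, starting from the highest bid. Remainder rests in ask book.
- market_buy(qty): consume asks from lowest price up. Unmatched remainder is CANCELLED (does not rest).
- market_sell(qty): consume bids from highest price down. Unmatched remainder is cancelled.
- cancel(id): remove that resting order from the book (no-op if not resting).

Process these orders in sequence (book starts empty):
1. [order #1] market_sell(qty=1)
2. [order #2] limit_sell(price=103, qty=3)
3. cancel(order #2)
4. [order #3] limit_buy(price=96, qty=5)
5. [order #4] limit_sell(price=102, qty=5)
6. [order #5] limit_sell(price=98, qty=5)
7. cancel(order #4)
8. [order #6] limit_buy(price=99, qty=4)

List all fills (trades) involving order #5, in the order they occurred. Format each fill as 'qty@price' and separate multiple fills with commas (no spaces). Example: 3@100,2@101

Answer: 4@98

Derivation:
After op 1 [order #1] market_sell(qty=1): fills=none; bids=[-] asks=[-]
After op 2 [order #2] limit_sell(price=103, qty=3): fills=none; bids=[-] asks=[#2:3@103]
After op 3 cancel(order #2): fills=none; bids=[-] asks=[-]
After op 4 [order #3] limit_buy(price=96, qty=5): fills=none; bids=[#3:5@96] asks=[-]
After op 5 [order #4] limit_sell(price=102, qty=5): fills=none; bids=[#3:5@96] asks=[#4:5@102]
After op 6 [order #5] limit_sell(price=98, qty=5): fills=none; bids=[#3:5@96] asks=[#5:5@98 #4:5@102]
After op 7 cancel(order #4): fills=none; bids=[#3:5@96] asks=[#5:5@98]
After op 8 [order #6] limit_buy(price=99, qty=4): fills=#6x#5:4@98; bids=[#3:5@96] asks=[#5:1@98]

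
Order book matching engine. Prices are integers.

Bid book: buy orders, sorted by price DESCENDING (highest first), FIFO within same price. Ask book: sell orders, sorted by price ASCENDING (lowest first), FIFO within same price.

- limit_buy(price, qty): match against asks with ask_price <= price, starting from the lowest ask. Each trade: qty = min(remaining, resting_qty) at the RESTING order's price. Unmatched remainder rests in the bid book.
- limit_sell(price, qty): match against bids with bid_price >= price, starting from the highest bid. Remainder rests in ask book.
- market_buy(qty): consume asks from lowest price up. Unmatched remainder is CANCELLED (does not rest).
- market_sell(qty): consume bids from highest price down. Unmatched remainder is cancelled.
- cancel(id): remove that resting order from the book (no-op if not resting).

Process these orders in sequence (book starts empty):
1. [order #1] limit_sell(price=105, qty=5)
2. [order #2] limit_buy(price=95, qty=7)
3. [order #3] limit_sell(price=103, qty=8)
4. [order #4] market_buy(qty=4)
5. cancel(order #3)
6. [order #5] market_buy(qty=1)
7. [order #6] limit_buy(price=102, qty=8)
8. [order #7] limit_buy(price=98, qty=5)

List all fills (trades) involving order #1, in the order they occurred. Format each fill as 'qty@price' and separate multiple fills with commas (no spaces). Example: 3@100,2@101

After op 1 [order #1] limit_sell(price=105, qty=5): fills=none; bids=[-] asks=[#1:5@105]
After op 2 [order #2] limit_buy(price=95, qty=7): fills=none; bids=[#2:7@95] asks=[#1:5@105]
After op 3 [order #3] limit_sell(price=103, qty=8): fills=none; bids=[#2:7@95] asks=[#3:8@103 #1:5@105]
After op 4 [order #4] market_buy(qty=4): fills=#4x#3:4@103; bids=[#2:7@95] asks=[#3:4@103 #1:5@105]
After op 5 cancel(order #3): fills=none; bids=[#2:7@95] asks=[#1:5@105]
After op 6 [order #5] market_buy(qty=1): fills=#5x#1:1@105; bids=[#2:7@95] asks=[#1:4@105]
After op 7 [order #6] limit_buy(price=102, qty=8): fills=none; bids=[#6:8@102 #2:7@95] asks=[#1:4@105]
After op 8 [order #7] limit_buy(price=98, qty=5): fills=none; bids=[#6:8@102 #7:5@98 #2:7@95] asks=[#1:4@105]

Answer: 1@105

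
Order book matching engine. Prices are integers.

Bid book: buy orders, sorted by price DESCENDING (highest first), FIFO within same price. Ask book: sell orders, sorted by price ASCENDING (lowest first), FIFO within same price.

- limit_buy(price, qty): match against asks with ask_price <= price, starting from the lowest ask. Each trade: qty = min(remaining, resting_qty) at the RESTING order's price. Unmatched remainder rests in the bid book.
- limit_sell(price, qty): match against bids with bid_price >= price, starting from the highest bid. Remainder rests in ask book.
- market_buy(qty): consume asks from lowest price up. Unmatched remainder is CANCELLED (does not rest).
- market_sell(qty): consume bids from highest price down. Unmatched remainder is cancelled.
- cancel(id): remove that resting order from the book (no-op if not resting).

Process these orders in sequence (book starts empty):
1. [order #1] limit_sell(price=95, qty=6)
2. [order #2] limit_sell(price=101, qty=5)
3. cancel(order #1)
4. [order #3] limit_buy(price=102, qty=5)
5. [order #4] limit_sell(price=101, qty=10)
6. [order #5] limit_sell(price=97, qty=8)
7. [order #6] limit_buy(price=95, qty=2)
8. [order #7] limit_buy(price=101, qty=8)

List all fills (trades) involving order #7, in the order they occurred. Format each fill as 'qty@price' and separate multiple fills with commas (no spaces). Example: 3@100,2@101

Answer: 8@97

Derivation:
After op 1 [order #1] limit_sell(price=95, qty=6): fills=none; bids=[-] asks=[#1:6@95]
After op 2 [order #2] limit_sell(price=101, qty=5): fills=none; bids=[-] asks=[#1:6@95 #2:5@101]
After op 3 cancel(order #1): fills=none; bids=[-] asks=[#2:5@101]
After op 4 [order #3] limit_buy(price=102, qty=5): fills=#3x#2:5@101; bids=[-] asks=[-]
After op 5 [order #4] limit_sell(price=101, qty=10): fills=none; bids=[-] asks=[#4:10@101]
After op 6 [order #5] limit_sell(price=97, qty=8): fills=none; bids=[-] asks=[#5:8@97 #4:10@101]
After op 7 [order #6] limit_buy(price=95, qty=2): fills=none; bids=[#6:2@95] asks=[#5:8@97 #4:10@101]
After op 8 [order #7] limit_buy(price=101, qty=8): fills=#7x#5:8@97; bids=[#6:2@95] asks=[#4:10@101]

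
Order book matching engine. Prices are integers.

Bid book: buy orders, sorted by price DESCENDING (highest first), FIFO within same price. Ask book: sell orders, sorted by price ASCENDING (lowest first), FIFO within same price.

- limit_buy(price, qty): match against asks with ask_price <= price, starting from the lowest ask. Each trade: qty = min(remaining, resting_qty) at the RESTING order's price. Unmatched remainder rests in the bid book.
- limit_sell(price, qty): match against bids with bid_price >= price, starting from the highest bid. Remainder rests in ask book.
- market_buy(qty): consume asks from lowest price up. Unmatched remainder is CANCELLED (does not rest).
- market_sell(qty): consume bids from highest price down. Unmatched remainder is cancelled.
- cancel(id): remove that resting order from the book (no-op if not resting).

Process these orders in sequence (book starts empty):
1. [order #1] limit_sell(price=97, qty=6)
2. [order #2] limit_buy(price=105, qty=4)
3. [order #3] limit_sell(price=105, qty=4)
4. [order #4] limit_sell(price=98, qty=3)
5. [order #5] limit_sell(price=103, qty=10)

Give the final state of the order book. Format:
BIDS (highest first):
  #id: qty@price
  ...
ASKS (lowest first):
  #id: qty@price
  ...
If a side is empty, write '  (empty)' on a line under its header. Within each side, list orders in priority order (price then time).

Answer: BIDS (highest first):
  (empty)
ASKS (lowest first):
  #1: 2@97
  #4: 3@98
  #5: 10@103
  #3: 4@105

Derivation:
After op 1 [order #1] limit_sell(price=97, qty=6): fills=none; bids=[-] asks=[#1:6@97]
After op 2 [order #2] limit_buy(price=105, qty=4): fills=#2x#1:4@97; bids=[-] asks=[#1:2@97]
After op 3 [order #3] limit_sell(price=105, qty=4): fills=none; bids=[-] asks=[#1:2@97 #3:4@105]
After op 4 [order #4] limit_sell(price=98, qty=3): fills=none; bids=[-] asks=[#1:2@97 #4:3@98 #3:4@105]
After op 5 [order #5] limit_sell(price=103, qty=10): fills=none; bids=[-] asks=[#1:2@97 #4:3@98 #5:10@103 #3:4@105]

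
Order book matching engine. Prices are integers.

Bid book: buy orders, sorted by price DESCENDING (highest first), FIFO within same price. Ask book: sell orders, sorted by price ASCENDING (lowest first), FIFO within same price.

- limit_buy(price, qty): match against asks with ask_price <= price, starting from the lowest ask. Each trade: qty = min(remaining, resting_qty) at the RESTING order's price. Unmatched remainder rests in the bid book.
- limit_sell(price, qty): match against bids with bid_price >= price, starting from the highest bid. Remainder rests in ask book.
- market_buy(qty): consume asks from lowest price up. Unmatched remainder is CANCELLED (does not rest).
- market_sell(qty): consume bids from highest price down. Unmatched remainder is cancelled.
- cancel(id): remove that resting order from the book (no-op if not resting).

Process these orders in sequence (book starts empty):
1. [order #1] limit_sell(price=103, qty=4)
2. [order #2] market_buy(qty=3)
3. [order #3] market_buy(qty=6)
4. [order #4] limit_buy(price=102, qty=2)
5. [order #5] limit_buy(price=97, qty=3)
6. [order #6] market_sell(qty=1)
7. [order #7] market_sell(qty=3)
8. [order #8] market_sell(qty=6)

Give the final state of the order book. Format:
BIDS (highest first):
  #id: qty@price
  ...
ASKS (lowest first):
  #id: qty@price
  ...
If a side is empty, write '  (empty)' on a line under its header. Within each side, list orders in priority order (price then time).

After op 1 [order #1] limit_sell(price=103, qty=4): fills=none; bids=[-] asks=[#1:4@103]
After op 2 [order #2] market_buy(qty=3): fills=#2x#1:3@103; bids=[-] asks=[#1:1@103]
After op 3 [order #3] market_buy(qty=6): fills=#3x#1:1@103; bids=[-] asks=[-]
After op 4 [order #4] limit_buy(price=102, qty=2): fills=none; bids=[#4:2@102] asks=[-]
After op 5 [order #5] limit_buy(price=97, qty=3): fills=none; bids=[#4:2@102 #5:3@97] asks=[-]
After op 6 [order #6] market_sell(qty=1): fills=#4x#6:1@102; bids=[#4:1@102 #5:3@97] asks=[-]
After op 7 [order #7] market_sell(qty=3): fills=#4x#7:1@102 #5x#7:2@97; bids=[#5:1@97] asks=[-]
After op 8 [order #8] market_sell(qty=6): fills=#5x#8:1@97; bids=[-] asks=[-]

Answer: BIDS (highest first):
  (empty)
ASKS (lowest first):
  (empty)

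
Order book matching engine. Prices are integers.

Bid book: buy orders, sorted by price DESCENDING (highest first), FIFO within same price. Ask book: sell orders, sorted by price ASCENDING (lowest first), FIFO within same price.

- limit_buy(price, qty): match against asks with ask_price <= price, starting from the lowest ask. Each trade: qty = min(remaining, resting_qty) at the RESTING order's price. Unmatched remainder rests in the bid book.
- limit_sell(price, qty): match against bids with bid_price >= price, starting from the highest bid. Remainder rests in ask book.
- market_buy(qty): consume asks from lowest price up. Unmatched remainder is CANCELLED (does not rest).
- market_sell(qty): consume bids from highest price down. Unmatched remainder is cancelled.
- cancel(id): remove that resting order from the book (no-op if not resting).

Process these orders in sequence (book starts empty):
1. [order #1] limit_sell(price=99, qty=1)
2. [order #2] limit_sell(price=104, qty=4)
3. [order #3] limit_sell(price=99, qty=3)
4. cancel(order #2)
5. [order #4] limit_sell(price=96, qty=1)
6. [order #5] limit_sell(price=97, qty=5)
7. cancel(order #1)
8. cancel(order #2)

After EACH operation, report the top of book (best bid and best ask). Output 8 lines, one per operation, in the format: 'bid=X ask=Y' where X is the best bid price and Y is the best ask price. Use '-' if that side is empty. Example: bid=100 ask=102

Answer: bid=- ask=99
bid=- ask=99
bid=- ask=99
bid=- ask=99
bid=- ask=96
bid=- ask=96
bid=- ask=96
bid=- ask=96

Derivation:
After op 1 [order #1] limit_sell(price=99, qty=1): fills=none; bids=[-] asks=[#1:1@99]
After op 2 [order #2] limit_sell(price=104, qty=4): fills=none; bids=[-] asks=[#1:1@99 #2:4@104]
After op 3 [order #3] limit_sell(price=99, qty=3): fills=none; bids=[-] asks=[#1:1@99 #3:3@99 #2:4@104]
After op 4 cancel(order #2): fills=none; bids=[-] asks=[#1:1@99 #3:3@99]
After op 5 [order #4] limit_sell(price=96, qty=1): fills=none; bids=[-] asks=[#4:1@96 #1:1@99 #3:3@99]
After op 6 [order #5] limit_sell(price=97, qty=5): fills=none; bids=[-] asks=[#4:1@96 #5:5@97 #1:1@99 #3:3@99]
After op 7 cancel(order #1): fills=none; bids=[-] asks=[#4:1@96 #5:5@97 #3:3@99]
After op 8 cancel(order #2): fills=none; bids=[-] asks=[#4:1@96 #5:5@97 #3:3@99]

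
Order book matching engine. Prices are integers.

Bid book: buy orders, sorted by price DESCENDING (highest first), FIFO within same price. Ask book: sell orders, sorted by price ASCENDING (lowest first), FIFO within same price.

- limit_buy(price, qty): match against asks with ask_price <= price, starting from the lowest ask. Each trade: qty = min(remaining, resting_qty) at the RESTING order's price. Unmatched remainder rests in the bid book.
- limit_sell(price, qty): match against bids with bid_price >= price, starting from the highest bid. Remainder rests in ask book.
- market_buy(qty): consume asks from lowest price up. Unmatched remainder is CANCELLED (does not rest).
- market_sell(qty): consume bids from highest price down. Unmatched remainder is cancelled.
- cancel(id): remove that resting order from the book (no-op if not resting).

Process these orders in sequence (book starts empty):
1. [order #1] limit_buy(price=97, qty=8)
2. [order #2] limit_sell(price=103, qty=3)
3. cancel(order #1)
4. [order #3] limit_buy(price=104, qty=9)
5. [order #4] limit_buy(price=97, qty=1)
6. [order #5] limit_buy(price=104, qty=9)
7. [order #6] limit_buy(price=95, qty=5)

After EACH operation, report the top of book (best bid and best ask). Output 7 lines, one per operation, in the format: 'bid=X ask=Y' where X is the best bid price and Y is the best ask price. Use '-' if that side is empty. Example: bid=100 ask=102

After op 1 [order #1] limit_buy(price=97, qty=8): fills=none; bids=[#1:8@97] asks=[-]
After op 2 [order #2] limit_sell(price=103, qty=3): fills=none; bids=[#1:8@97] asks=[#2:3@103]
After op 3 cancel(order #1): fills=none; bids=[-] asks=[#2:3@103]
After op 4 [order #3] limit_buy(price=104, qty=9): fills=#3x#2:3@103; bids=[#3:6@104] asks=[-]
After op 5 [order #4] limit_buy(price=97, qty=1): fills=none; bids=[#3:6@104 #4:1@97] asks=[-]
After op 6 [order #5] limit_buy(price=104, qty=9): fills=none; bids=[#3:6@104 #5:9@104 #4:1@97] asks=[-]
After op 7 [order #6] limit_buy(price=95, qty=5): fills=none; bids=[#3:6@104 #5:9@104 #4:1@97 #6:5@95] asks=[-]

Answer: bid=97 ask=-
bid=97 ask=103
bid=- ask=103
bid=104 ask=-
bid=104 ask=-
bid=104 ask=-
bid=104 ask=-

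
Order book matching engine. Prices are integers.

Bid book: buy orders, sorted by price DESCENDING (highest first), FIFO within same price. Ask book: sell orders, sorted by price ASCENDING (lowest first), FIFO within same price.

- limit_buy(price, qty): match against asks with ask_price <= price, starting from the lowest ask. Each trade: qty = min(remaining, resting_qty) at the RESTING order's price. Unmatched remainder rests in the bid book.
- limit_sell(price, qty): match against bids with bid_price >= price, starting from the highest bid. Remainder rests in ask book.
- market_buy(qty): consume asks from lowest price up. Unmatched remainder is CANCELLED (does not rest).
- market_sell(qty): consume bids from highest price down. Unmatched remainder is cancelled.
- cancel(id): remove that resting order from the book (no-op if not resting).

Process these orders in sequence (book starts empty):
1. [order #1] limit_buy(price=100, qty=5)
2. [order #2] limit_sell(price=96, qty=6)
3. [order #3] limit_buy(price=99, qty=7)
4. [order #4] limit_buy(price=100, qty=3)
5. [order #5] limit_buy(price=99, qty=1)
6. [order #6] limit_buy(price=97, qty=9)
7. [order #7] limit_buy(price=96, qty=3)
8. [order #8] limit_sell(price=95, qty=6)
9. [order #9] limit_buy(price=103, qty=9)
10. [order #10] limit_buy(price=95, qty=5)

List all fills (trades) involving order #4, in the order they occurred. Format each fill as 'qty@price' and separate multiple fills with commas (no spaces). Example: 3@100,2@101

Answer: 3@100

Derivation:
After op 1 [order #1] limit_buy(price=100, qty=5): fills=none; bids=[#1:5@100] asks=[-]
After op 2 [order #2] limit_sell(price=96, qty=6): fills=#1x#2:5@100; bids=[-] asks=[#2:1@96]
After op 3 [order #3] limit_buy(price=99, qty=7): fills=#3x#2:1@96; bids=[#3:6@99] asks=[-]
After op 4 [order #4] limit_buy(price=100, qty=3): fills=none; bids=[#4:3@100 #3:6@99] asks=[-]
After op 5 [order #5] limit_buy(price=99, qty=1): fills=none; bids=[#4:3@100 #3:6@99 #5:1@99] asks=[-]
After op 6 [order #6] limit_buy(price=97, qty=9): fills=none; bids=[#4:3@100 #3:6@99 #5:1@99 #6:9@97] asks=[-]
After op 7 [order #7] limit_buy(price=96, qty=3): fills=none; bids=[#4:3@100 #3:6@99 #5:1@99 #6:9@97 #7:3@96] asks=[-]
After op 8 [order #8] limit_sell(price=95, qty=6): fills=#4x#8:3@100 #3x#8:3@99; bids=[#3:3@99 #5:1@99 #6:9@97 #7:3@96] asks=[-]
After op 9 [order #9] limit_buy(price=103, qty=9): fills=none; bids=[#9:9@103 #3:3@99 #5:1@99 #6:9@97 #7:3@96] asks=[-]
After op 10 [order #10] limit_buy(price=95, qty=5): fills=none; bids=[#9:9@103 #3:3@99 #5:1@99 #6:9@97 #7:3@96 #10:5@95] asks=[-]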